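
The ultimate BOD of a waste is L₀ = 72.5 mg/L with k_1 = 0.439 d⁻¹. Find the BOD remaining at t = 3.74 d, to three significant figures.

L ≈ 14.0 mg/L

L_t = L₀ e^(−k_1 t) = 72.5 × e^(−0.439×3.74) = 72.5 × 0.1936 = 14.04 mg/L.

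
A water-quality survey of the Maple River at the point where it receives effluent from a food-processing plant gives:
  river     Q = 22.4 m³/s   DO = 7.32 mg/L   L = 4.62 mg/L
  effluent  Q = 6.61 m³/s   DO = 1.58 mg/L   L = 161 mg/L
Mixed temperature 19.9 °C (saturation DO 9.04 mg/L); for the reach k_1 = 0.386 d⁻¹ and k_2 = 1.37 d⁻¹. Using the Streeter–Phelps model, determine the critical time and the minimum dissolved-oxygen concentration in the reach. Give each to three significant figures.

t_c ≈ 1.07 d; minimum DO ≈ 1.54 mg/L

Mixed DO = (22.4×7.32 + 6.61×1.58)/(22.4+6.61) = 174.4/29.01 = 6.012 mg/L.
Mixed L₀ = (22.4×4.62 + 6.61×161)/(29.01) = 1168/29.01 = 40.25 mg/L.
Initial deficit D₀ = C_s − DO₀ = 9.04 − 6.012 = 3.028 mg/L.
t_c = (1/0.9840) ln[(1.37/0.386)(1 − 3.028×0.9840/(0.386×40.25))] = 1.016 × ln(2.869) = 1.071 d.
D_c = (0.386/1.37) × 40.25 × e^(−0.386×1.071) = 0.2818 × 40.25 × 0.6614 = 7.501 mg/L.
Minimum DO = 9.04 − 7.501 = 1.539 mg/L.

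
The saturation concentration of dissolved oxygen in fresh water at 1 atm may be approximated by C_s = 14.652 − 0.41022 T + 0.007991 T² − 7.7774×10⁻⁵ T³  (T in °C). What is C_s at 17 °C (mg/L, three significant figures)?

C_s = 14.652 − 0.41022×17 + 0.007991×17² − 7.7774×10⁻⁵×17³ = 9.606 mg/L.

C_s ≈ 9.61 mg/L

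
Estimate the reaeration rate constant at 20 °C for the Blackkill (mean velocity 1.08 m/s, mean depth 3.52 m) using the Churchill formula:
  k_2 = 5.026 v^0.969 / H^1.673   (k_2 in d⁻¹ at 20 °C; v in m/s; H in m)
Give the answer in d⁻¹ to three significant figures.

k_2 = 5.026 × 1.08^0.969 / 3.52^1.673 = 5.026 × 1.077 / 8.210 = 0.6595 d⁻¹.

k_2 ≈ 0.660 d⁻¹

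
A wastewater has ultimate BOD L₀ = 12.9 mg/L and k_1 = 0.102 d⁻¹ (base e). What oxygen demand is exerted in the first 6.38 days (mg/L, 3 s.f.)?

y_t = L₀(1 − e^(−k_1 t)) = 12.9 × (1 − e^(−0.102×6.38))
= 12.9 × (1 − 0.5216) = 12.9 × 0.4784 = 6.171 mg/L.

y ≈ 6.17 mg/L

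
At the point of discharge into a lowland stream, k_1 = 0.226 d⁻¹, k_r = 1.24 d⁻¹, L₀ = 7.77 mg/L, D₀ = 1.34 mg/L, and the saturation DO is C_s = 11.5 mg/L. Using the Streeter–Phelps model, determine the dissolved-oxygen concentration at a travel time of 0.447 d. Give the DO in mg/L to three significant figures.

k_1 L₀/(k_r−k_1) = 0.226×7.77/(1.24−0.226) = 1.756/1.014 = 1.732 mg/L.
e^(−k_1 t) = e^(−0.226×0.4470) = 0.9039; e^(−k_r t) = e^(−1.24×0.4470) = 0.5745.
D = 1.732 × (0.9039 − 0.5745) + 1.34 × 0.5745 = 0.5705 + 0.7698 = 1.340 mg/L.
DO = C_s − D = 11.5 − 1.340 = 10.16 mg/L.

DO ≈ 10.2 mg/L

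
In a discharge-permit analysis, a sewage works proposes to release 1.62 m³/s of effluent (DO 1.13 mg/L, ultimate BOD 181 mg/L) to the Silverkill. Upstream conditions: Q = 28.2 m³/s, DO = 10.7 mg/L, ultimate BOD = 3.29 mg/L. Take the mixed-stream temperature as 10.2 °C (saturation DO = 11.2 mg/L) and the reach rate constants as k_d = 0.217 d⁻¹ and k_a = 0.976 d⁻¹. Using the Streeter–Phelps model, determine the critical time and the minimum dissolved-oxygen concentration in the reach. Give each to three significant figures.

Mixed DO = (28.2×10.7 + 1.62×1.13)/(28.2+1.62) = 303.6/29.82 = 10.18 mg/L.
Mixed L₀ = (28.2×3.29 + 1.62×181)/(29.82) = 386.0/29.82 = 12.94 mg/L.
Initial deficit D₀ = C_s − DO₀ = 11.2 − 10.18 = 1.020 mg/L.
t_c = (1/0.7590) ln[(0.976/0.217)(1 − 1.020×0.7590/(0.217×12.94))] = 1.318 × ln(3.258) = 1.556 d.
D_c = (0.217/0.976) × 12.94 × e^(−0.217×1.556) = 0.2223 × 12.94 × 0.7134 = 2.053 mg/L.
Minimum DO = 11.2 − 2.053 = 9.147 mg/L.

t_c ≈ 1.56 d; minimum DO ≈ 9.15 mg/L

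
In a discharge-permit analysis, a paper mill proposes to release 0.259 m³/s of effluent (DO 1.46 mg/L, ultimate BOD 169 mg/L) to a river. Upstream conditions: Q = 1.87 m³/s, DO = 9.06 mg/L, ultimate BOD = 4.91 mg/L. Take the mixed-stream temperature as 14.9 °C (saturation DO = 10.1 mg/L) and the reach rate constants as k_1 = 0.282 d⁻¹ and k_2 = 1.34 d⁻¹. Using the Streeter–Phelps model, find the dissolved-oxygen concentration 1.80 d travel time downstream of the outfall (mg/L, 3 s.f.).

DO ≈ 6.53 mg/L

Mixed DO = (1.87×9.06 + 0.259×1.46)/(1.87+0.259) = 17.32/2.129 = 8.135 mg/L.
Mixed L₀ = (1.87×4.91 + 0.259×169)/(2.129) = 52.95/2.129 = 24.87 mg/L.
Initial deficit D₀ = C_s − DO₀ = 10.1 − 8.135 = 1.965 mg/L.
D(1.80) = [0.282×24.87/(1.34−0.282)](e^(−0.282×1.80) − e^(−1.34×1.80)) + 1.965 e^(−1.34×1.80)
= 6.629 × (0.6019 − 0.08964) + 1.965 × 0.08964 = 3.572 mg/L.
DO = 10.1 − 3.572 = 6.528 mg/L.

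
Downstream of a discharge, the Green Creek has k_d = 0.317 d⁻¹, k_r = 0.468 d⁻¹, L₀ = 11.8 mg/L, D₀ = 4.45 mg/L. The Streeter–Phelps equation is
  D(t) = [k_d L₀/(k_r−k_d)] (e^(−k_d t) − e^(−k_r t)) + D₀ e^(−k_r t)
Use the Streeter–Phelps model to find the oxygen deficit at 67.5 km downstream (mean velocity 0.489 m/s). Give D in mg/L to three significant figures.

Travel time t = x/v = 67.5 km / (0.489 m/s) = 67500 m / 0.489 m/s = 138000 s = 1.598 d.
k_d L₀/(k_r−k_d) = 0.317×11.8/(0.468−0.317) = 3.741/0.1510 = 24.77 mg/L.
e^(−k_d t) = e^(−0.317×1.598) = 0.6026; e^(−k_r t) = e^(−0.468×1.598) = 0.4735.
D = 24.77 × (0.6026 − 0.4735) + 4.45 × 0.4735 = 3.200 + 2.107 = 5.307 mg/L.

D ≈ 5.31 mg/L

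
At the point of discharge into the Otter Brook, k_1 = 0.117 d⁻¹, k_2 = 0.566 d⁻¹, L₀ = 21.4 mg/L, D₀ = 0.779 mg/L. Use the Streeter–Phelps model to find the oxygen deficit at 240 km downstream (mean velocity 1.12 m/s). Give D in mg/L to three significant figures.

Travel time t = x/v = 240 km / (1.12 m/s) = 240000 m / 1.12 m/s = 214300 s = 2.480 d.
k_1 L₀/(k_2−k_1) = 0.117×21.4/(0.566−0.117) = 2.504/0.4490 = 5.576 mg/L.
e^(−k_1 t) = e^(−0.117×2.480) = 0.7481; e^(−k_2 t) = e^(−0.566×2.480) = 0.2457.
D = 5.576 × (0.7481 − 0.2457) + 0.779 × 0.2457 = 2.802 + 0.1914 = 2.993 mg/L.

D ≈ 2.99 mg/L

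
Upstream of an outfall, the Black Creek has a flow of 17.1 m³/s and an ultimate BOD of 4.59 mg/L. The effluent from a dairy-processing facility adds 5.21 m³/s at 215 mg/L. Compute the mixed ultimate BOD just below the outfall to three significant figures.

53.7 mg/L

Flow-weighted mixing: C = (Q_r C_r + Q_w C_w)/(Q_r + Q_w)
= (17.1×4.59 + 5.21×215)/(17.1 + 5.21) = 1199/22.31 = 53.73 mg/L.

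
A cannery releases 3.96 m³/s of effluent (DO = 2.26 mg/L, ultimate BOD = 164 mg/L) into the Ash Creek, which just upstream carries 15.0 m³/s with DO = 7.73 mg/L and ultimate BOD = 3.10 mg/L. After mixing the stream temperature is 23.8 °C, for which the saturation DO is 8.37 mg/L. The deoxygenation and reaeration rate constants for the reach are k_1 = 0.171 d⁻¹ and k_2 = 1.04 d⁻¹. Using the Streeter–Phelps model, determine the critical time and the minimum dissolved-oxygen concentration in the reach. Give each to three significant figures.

t_c ≈ 1.75 d; minimum DO ≈ 3.90 mg/L

Mixed DO = (15.0×7.73 + 3.96×2.26)/(15.0+3.96) = 124.9/18.96 = 6.588 mg/L.
Mixed L₀ = (15.0×3.10 + 3.96×164)/(18.96) = 695.9/18.96 = 36.71 mg/L.
Initial deficit D₀ = C_s − DO₀ = 8.37 − 6.588 = 1.782 mg/L.
t_c = (1/0.8690) ln[(1.04/0.171)(1 − 1.782×0.8690/(0.171×36.71))] = 1.151 × ln(4.581) = 1.751 d.
D_c = (0.171/1.04) × 36.71 × e^(−0.171×1.751) = 0.1644 × 36.71 × 0.7412 = 4.473 mg/L.
Minimum DO = 8.37 − 4.473 = 3.897 mg/L.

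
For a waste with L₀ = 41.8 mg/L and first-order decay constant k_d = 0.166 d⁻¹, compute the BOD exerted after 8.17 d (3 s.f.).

y_t = L₀(1 − e^(−k_d t)) = 41.8 × (1 − e^(−0.166×8.17))
= 41.8 × (1 − 0.2576) = 41.8 × 0.7424 = 31.03 mg/L.

y ≈ 31.0 mg/L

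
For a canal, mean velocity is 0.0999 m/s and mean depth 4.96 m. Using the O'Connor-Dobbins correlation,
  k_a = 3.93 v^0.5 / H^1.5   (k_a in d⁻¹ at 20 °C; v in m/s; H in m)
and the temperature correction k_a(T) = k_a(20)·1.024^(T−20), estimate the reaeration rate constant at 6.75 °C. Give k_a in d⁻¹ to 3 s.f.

k_a(20) = 3.93 × 0.0999^0.5 / 4.96^1.5 = 3.93 × 0.3161 / 11.05 = 0.1124 d⁻¹.
k_a(6.75) = 0.1124 × 1.024^(6.75−20) = 0.1124 × 0.7303 = 0.08213 d⁻¹.

k_a ≈ 0.0821 d⁻¹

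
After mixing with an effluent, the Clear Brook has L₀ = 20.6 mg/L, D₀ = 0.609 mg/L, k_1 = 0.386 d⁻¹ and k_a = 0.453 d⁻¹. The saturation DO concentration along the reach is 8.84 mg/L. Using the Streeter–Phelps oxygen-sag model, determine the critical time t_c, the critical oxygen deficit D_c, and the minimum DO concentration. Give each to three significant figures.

t_c = [1/(k_a−k_1)] ln[(k_a/k_1)(1 − D₀(k_a−k_1)/(k_1 L₀))]
= [1/(0.453−0.386)] ln[(0.453/0.386)(1 − 0.609×0.06700/(0.386×20.6))]
= (1/0.06700) ln[1.174 × 0.9949] = 14.93 × ln(1.168) = 14.93 × 0.1549 = 2.312 d.
D_c = (k_1/k_a) L₀ e^(−k_1 t_c) = (0.386/0.453) × 20.6 × e^(−0.386×2.312) = 0.8521 × 20.6 × 0.4096 = 7.191 mg/L.
Minimum DO = C_s − D_c = 8.84 − 7.191 = 1.649 mg/L.

t_c ≈ 2.31 d; D_c ≈ 7.19 mg/L; min DO ≈ 1.65 mg/L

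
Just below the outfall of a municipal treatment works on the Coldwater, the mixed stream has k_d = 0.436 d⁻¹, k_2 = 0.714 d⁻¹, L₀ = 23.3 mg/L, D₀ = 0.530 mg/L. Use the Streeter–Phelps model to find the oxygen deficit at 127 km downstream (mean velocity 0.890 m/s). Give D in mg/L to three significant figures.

Travel time t = x/v = 127 km / (0.890 m/s) = 127000 m / 0.890 m/s = 142700 s = 1.652 d.
k_d L₀/(k_2−k_d) = 0.436×23.3/(0.714−0.436) = 10.16/0.2780 = 36.54 mg/L.
e^(−k_d t) = e^(−0.436×1.652) = 0.4867; e^(−k_2 t) = e^(−0.714×1.652) = 0.3075.
D = 36.54 × (0.4867 − 0.3075) + 0.530 × 0.3075 = 6.548 + 0.1630 = 6.711 mg/L.

D ≈ 6.71 mg/L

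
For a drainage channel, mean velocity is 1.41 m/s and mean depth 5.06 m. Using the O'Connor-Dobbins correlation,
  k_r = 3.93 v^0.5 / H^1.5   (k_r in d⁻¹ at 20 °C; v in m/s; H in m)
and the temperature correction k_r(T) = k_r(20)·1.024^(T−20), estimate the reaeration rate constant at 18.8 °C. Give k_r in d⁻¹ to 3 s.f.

k_r ≈ 0.398 d⁻¹

k_r(20) = 3.93 × 1.41^0.5 / 5.06^1.5 = 3.93 × 1.187 / 11.38 = 0.4100 d⁻¹.
k_r(18.8) = 0.4100 × 1.024^(18.8−20) = 0.4100 × 0.9719 = 0.3985 d⁻¹.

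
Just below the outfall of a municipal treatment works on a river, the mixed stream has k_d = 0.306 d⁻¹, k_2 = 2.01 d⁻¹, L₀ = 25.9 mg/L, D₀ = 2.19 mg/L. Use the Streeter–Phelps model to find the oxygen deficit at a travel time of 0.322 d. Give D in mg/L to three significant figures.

k_d L₀/(k_2−k_d) = 0.306×25.9/(2.01−0.306) = 7.925/1.704 = 4.651 mg/L.
e^(−k_d t) = e^(−0.306×0.3220) = 0.9062; e^(−k_2 t) = e^(−2.01×0.3220) = 0.5235.
D = 4.651 × (0.9062 − 0.5235) + 2.19 × 0.5235 = 1.780 + 1.146 = 2.926 mg/L.

D ≈ 2.93 mg/L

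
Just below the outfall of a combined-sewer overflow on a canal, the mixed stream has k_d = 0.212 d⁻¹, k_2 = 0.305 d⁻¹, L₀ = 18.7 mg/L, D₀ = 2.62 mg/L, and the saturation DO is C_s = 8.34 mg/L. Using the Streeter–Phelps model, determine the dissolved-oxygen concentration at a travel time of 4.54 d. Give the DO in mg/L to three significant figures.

DO ≈ 2.08 mg/L

k_d L₀/(k_2−k_d) = 0.212×18.7/(0.305−0.212) = 3.964/0.09300 = 42.63 mg/L.
e^(−k_d t) = e^(−0.212×4.540) = 0.3819; e^(−k_2 t) = e^(−0.305×4.540) = 0.2504.
D = 42.63 × (0.3819 − 0.2504) + 2.62 × 0.2504 = 5.608 + 0.6560 = 6.264 mg/L.
DO = C_s − D = 8.34 − 6.264 = 2.076 mg/L.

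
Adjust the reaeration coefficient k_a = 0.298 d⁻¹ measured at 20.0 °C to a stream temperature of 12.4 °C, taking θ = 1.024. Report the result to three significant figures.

k_a ≈ 0.249 d⁻¹

k_a(T₂) = k_a(T₁) · θ^(T₂−T₁) = 0.298 × 1.024^(12.4−20.0)
= 0.298 × 1.024^-7.60 = 0.298 × 0.8351 = 0.2488 d⁻¹.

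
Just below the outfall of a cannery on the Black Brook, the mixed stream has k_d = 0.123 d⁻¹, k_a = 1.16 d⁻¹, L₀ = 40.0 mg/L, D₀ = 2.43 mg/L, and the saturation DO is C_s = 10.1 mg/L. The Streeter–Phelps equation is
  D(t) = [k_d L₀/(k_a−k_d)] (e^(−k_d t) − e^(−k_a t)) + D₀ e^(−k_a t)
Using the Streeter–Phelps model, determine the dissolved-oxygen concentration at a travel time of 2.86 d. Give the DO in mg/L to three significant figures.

k_d L₀/(k_a−k_d) = 0.123×40.0/(1.16−0.123) = 4.920/1.037 = 4.744 mg/L.
e^(−k_d t) = e^(−0.123×2.860) = 0.7034; e^(−k_a t) = e^(−1.16×2.860) = 0.03624.
D = 4.744 × (0.7034 − 0.03624) + 2.43 × 0.03624 = 3.165 + 0.08806 = 3.254 mg/L.
DO = C_s − D = 10.1 − 3.254 = 6.846 mg/L.

DO ≈ 6.85 mg/L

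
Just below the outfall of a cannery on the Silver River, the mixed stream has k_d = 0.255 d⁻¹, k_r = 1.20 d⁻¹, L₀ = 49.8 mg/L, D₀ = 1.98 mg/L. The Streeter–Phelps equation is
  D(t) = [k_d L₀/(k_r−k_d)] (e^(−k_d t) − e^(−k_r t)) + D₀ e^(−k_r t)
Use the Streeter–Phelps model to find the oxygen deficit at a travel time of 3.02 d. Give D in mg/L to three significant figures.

D ≈ 5.92 mg/L

k_d L₀/(k_r−k_d) = 0.255×49.8/(1.20−0.255) = 12.70/0.9450 = 13.44 mg/L.
e^(−k_d t) = e^(−0.255×3.020) = 0.4630; e^(−k_r t) = e^(−1.20×3.020) = 0.02668.
D = 13.44 × (0.4630 − 0.02668) + 1.98 × 0.02668 = 5.863 + 0.05282 = 5.916 mg/L.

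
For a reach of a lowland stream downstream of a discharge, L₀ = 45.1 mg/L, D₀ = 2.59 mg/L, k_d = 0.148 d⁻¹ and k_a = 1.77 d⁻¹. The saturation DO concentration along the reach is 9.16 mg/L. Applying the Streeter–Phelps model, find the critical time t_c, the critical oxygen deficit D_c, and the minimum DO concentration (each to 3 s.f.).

At the critical point dD/dt = 0, so k_d L₀ e^(−k_d t) = k_a D. Substituting D(t) from the Streeter–Phelps equation and solving for t gives
t_c = ln[(k_a/k_d)(1 − D₀(k_a−k_d)/(k_d L₀))] / (k_a−k_d).
Here k_a−k_d = 1.622 d⁻¹ and 1 − D₀(k_a−k_d)/(k_d L₀) = 1 − 2.59×1.622/(0.148×45.1) = 0.3706, so
t_c = ln(11.96 × 0.3706) / 1.622 = 1.489 / 1.622 = 0.9180 d.
D_c = (k_d/k_a) L₀ e^(−k_d t_c) = (0.148/1.77) × 45.1 × e^(−0.148×0.9180) = 0.08362 × 45.1 × 0.8730 = 3.292 mg/L.
Minimum DO = C_s − D_c = 9.16 − 3.292 = 5.868 mg/L.

t_c ≈ 0.918 d; D_c ≈ 3.29 mg/L; min DO ≈ 5.87 mg/L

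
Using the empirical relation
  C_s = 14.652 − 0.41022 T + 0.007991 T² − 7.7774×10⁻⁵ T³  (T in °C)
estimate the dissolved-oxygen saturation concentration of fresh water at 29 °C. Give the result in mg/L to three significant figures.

C_s ≈ 7.58 mg/L

C_s = 14.652 − 0.41022×29 + 0.007991×29² − 7.7774×10⁻⁵×29³ = 7.579 mg/L.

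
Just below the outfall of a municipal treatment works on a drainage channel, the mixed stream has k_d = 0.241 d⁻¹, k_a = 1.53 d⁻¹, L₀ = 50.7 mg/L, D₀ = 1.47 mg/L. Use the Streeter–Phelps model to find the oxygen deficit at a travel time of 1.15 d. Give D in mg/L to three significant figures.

D ≈ 5.81 mg/L

k_d L₀/(k_a−k_d) = 0.241×50.7/(1.53−0.241) = 12.22/1.289 = 9.479 mg/L.
e^(−k_d t) = e^(−0.241×1.150) = 0.7579; e^(−k_a t) = e^(−1.53×1.150) = 0.1721.
D = 9.479 × (0.7579 − 0.1721) + 1.47 × 0.1721 = 5.553 + 0.2530 = 5.806 mg/L.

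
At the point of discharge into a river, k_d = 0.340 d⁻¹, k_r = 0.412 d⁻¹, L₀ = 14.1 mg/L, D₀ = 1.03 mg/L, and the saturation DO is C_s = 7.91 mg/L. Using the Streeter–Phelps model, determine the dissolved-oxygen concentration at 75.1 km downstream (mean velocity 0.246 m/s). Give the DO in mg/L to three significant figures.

Travel time t = x/v = 75.1 km / (0.246 m/s) = 75100 m / 0.246 m/s = 305300 s = 3.533 d.
k_d L₀/(k_r−k_d) = 0.340×14.1/(0.412−0.340) = 4.794/0.07200 = 66.58 mg/L.
e^(−k_d t) = e^(−0.340×3.533) = 0.3008; e^(−k_r t) = e^(−0.412×3.533) = 0.2332.
D = 66.58 × (0.3008 − 0.2332) + 1.03 × 0.2332 = 4.499 + 0.2402 = 4.739 mg/L.
DO = C_s − D = 7.91 − 4.739 = 3.171 mg/L.

DO ≈ 3.17 mg/L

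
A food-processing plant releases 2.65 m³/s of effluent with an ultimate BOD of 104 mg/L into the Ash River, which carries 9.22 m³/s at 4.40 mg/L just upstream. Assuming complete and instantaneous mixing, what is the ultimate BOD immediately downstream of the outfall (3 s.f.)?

Flow-weighted mixing: C = (Q_r C_r + Q_w C_w)/(Q_r + Q_w)
= (9.22×4.40 + 2.65×104)/(9.22 + 2.65) = 316.2/11.87 = 26.64 mg/L.

26.6 mg/L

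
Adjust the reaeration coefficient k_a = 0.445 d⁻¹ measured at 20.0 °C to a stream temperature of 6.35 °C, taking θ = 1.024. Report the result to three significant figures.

k_a ≈ 0.322 d⁻¹

k_a(T₂) = k_a(T₁) · θ^(T₂−T₁) = 0.445 × 1.024^(6.35−20.0)
= 0.445 × 1.024^-13.7 = 0.445 × 0.7234 = 0.3219 d⁻¹.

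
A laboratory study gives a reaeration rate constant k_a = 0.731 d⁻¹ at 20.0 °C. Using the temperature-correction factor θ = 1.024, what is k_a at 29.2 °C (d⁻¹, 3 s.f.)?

k_a(T₂) = k_a(T₁) · θ^(T₂−T₁) = 0.731 × 1.024^(29.2−20.0)
= 0.731 × 1.024^9.20 = 0.731 × 1.244 = 0.9092 d⁻¹.

k_a ≈ 0.909 d⁻¹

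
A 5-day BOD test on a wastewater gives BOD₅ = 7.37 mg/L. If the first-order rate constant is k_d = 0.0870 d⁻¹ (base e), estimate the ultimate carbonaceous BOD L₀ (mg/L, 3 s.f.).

L₀ ≈ 20.9 mg/L

BOD₅ = L₀(1 − e^(−5k_d)) ⇒ L₀ = BOD₅ / (1 − e^(−5×0.0870))
= 7.37 / (1 − 0.6473) = 7.37 / 0.3527 = 20.89 mg/L.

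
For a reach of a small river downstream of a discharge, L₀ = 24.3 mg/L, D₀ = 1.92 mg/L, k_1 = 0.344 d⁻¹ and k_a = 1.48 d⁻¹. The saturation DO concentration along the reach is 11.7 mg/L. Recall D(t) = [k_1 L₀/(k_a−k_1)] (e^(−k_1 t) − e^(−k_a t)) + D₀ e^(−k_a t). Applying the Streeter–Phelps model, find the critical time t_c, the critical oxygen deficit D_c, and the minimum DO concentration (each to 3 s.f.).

t_c ≈ 1.02 d; D_c ≈ 3.98 mg/L; min DO ≈ 7.72 mg/L

At the critical point dD/dt = 0, so k_1 L₀ e^(−k_1 t) = k_a D. Substituting D(t) from the Streeter–Phelps equation and solving for t gives
t_c = ln[(k_a/k_1)(1 − D₀(k_a−k_1)/(k_1 L₀))] / (k_a−k_1).
Here k_a−k_1 = 1.136 d⁻¹ and 1 − D₀(k_a−k_1)/(k_1 L₀) = 1 − 1.92×1.136/(0.344×24.3) = 0.7391, so
t_c = ln(4.302 × 0.7391) / 1.136 = 1.157 / 1.136 = 1.018 d.
L(t_c) = L₀ e^(−k_1 t_c) = 24.3 × 0.7045 = 17.12 mg/L, and at the critical point k_a D_c = k_1 L, so D_c = (0.344/1.48) × 17.12 = 3.979 mg/L.
Minimum DO = C_s − D_c = 11.7 − 3.979 = 7.721 mg/L.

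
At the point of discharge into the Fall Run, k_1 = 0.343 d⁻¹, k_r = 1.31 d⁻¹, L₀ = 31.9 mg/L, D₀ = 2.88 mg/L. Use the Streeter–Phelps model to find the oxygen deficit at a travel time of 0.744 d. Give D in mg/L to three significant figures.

D ≈ 5.58 mg/L

k_1 L₀/(k_r−k_1) = 0.343×31.9/(1.31−0.343) = 10.94/0.9670 = 11.32 mg/L.
e^(−k_1 t) = e^(−0.343×0.7440) = 0.7748; e^(−k_r t) = e^(−1.31×0.7440) = 0.3773.
D = 11.32 × (0.7748 − 0.3773) + 2.88 × 0.3773 = 4.497 + 1.087 = 5.584 mg/L.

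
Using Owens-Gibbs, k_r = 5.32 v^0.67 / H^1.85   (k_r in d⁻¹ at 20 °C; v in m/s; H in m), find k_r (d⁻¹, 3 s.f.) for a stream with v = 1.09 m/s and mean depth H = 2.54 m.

k_r = 5.32 × 1.09^0.67 / 2.54^1.85 = 5.32 × 1.059 / 5.610 = 1.005 d⁻¹.

k_r ≈ 1.00 d⁻¹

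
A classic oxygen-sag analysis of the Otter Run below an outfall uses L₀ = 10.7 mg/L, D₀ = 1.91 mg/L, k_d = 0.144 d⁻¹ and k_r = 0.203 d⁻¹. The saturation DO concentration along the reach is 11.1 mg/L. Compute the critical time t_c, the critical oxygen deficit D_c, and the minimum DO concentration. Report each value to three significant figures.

t_c ≈ 4.53 d; D_c ≈ 3.95 mg/L; min DO ≈ 7.15 mg/L

With k_r/k_d = 1.410 and 1 − D₀(k_r−k_d)/(k_d L₀) = 0.9269,
t_c = ln(1.410 × 0.9269) / (0.203 − 0.144) = ln(1.307) / 0.05900 = 0.2674/0.05900 = 4.533 d.
L(t_c) = L₀ e^(−k_d t_c) = 10.7 × 0.5206 = 5.571 mg/L, and at the critical point k_r D_c = k_d L, so D_c = (0.144/0.203) × 5.571 = 3.952 mg/L.
Minimum DO = C_s − D_c = 11.1 − 3.952 = 7.148 mg/L.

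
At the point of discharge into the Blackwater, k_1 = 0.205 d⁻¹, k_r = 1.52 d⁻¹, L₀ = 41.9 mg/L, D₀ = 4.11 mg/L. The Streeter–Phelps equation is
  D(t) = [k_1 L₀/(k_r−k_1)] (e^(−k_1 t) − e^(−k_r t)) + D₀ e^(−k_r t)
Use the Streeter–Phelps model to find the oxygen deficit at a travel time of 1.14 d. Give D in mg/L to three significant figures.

D ≈ 4.74 mg/L

k_1 L₀/(k_r−k_1) = 0.205×41.9/(1.52−0.205) = 8.589/1.315 = 6.532 mg/L.
e^(−k_1 t) = e^(−0.205×1.140) = 0.7916; e^(−k_r t) = e^(−1.52×1.140) = 0.1768.
D = 6.532 × (0.7916 − 0.1768) + 4.11 × 0.1768 = 4.016 + 0.7266 = 4.743 mg/L.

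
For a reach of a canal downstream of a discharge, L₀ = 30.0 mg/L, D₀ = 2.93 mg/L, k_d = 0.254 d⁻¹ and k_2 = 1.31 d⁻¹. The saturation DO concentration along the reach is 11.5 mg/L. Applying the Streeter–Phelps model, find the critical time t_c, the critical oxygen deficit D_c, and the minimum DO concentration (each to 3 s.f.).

t_c ≈ 1.06 d; D_c ≈ 4.44 mg/L; min DO ≈ 7.06 mg/L

With k_2/k_d = 5.157 and 1 − D₀(k_2−k_d)/(k_d L₀) = 0.5940,
t_c = ln(5.157 × 0.5940) / (1.31 − 0.254) = ln(3.063) / 1.056 = 1.119/1.056 = 1.060 d.
L(t_c) = L₀ e^(−k_d t_c) = 30.0 × 0.7639 = 22.92 mg/L, and at the critical point k_2 D_c = k_d L, so D_c = (0.254/1.31) × 22.92 = 4.444 mg/L.
Minimum DO = C_s − D_c = 11.5 − 4.444 = 7.056 mg/L.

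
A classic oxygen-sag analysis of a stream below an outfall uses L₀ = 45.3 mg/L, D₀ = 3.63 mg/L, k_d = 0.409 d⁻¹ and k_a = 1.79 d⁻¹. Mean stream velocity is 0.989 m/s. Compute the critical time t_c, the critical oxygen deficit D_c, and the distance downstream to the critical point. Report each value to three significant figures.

With k_a/k_d = 4.377 and 1 − D₀(k_a−k_d)/(k_d L₀) = 0.7294,
t_c = ln(4.377 × 0.7294) / (1.79 − 0.409) = ln(3.192) / 1.381 = 1.161/1.381 = 0.8405 d.
L(t_c) = L₀ e^(−k_d t_c) = 45.3 × 0.7091 = 32.12 mg/L, and at the critical point k_a D_c = k_d L, so D_c = (0.409/1.79) × 32.12 = 7.340 mg/L.
x_c = v t_c = 0.989 m/s × 0.8405 d × 86400 s/d = 71820 m ≈ 71.8 km.

t_c ≈ 0.841 d; D_c ≈ 7.34 mg/L; x_c ≈ 71.8 km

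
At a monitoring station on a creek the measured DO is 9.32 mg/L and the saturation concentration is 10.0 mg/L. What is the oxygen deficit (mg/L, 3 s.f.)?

D = C_s − C = 10.0 − 9.32 = 0.680 mg/L.

D ≈ 0.680 mg/L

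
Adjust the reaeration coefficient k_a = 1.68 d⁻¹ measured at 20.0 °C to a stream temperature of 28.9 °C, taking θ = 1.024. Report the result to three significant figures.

k_a ≈ 2.07 d⁻¹

k_a(T₂) = k_a(T₁) · θ^(T₂−T₁) = 1.68 × 1.024^(28.9−20.0)
= 1.68 × 1.024^8.90 = 1.68 × 1.235 = 2.075 d⁻¹.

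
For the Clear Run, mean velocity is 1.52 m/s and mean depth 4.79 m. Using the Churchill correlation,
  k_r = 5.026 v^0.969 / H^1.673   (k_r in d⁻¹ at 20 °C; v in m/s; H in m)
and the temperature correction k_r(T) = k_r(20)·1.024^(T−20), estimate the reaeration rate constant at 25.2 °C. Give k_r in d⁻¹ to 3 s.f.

k_r(20) = 5.026 × 1.52^0.969 / 4.79^1.673 = 5.026 × 1.500 / 13.75 = 0.5486 d⁻¹.
k_r(25.2) = 0.5486 × 1.024^(25.2−20) = 0.5486 × 1.131 = 0.6206 d⁻¹.

k_r ≈ 0.621 d⁻¹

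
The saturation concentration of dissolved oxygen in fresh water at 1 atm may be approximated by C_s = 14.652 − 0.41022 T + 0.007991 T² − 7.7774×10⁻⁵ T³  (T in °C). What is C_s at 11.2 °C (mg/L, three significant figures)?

C_s = 14.652 − 0.41022×11.2 + 0.007991×11.2² − 7.7774×10⁻⁵×11.2³ = 10.95 mg/L.

C_s ≈ 11.0 mg/L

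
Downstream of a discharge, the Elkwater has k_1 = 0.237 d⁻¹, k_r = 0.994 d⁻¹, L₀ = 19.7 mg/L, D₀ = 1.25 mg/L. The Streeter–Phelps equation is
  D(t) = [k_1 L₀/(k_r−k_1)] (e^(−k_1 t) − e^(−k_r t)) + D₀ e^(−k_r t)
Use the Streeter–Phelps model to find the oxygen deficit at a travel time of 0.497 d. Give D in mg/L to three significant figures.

D ≈ 2.48 mg/L

k_1 L₀/(k_r−k_1) = 0.237×19.7/(0.994−0.237) = 4.669/0.7570 = 6.168 mg/L.
e^(−k_1 t) = e^(−0.237×0.4970) = 0.8889; e^(−k_r t) = e^(−0.994×0.4970) = 0.6102.
D = 6.168 × (0.8889 − 0.6102) + 1.25 × 0.6102 = 1.719 + 0.7627 = 2.482 mg/L.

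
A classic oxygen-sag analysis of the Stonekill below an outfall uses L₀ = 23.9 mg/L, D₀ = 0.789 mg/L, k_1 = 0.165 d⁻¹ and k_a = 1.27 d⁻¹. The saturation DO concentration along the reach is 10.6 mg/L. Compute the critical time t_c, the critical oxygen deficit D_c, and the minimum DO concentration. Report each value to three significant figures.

t_c ≈ 1.62 d; D_c ≈ 2.38 mg/L; min DO ≈ 8.22 mg/L

At the critical point dD/dt = 0, so k_1 L₀ e^(−k_1 t) = k_a D. Substituting D(t) from the Streeter–Phelps equation and solving for t gives
t_c = ln[(k_a/k_1)(1 − D₀(k_a−k_1)/(k_1 L₀))] / (k_a−k_1).
Here k_a−k_1 = 1.105 d⁻¹ and 1 − D₀(k_a−k_1)/(k_1 L₀) = 1 − 0.789×1.105/(0.165×23.9) = 0.7789, so
t_c = ln(7.697 × 0.7789) / 1.105 = 1.791 / 1.105 = 1.621 d.
L(t_c) = L₀ e^(−k_1 t_c) = 23.9 × 0.7653 = 18.29 mg/L, and at the critical point k_a D_c = k_1 L, so D_c = (0.165/1.27) × 18.29 = 2.376 mg/L.
Minimum DO = C_s − D_c = 10.6 − 2.376 = 8.224 mg/L.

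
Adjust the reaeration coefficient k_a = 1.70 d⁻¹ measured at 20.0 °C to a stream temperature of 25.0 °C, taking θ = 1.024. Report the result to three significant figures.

k_a ≈ 1.91 d⁻¹

k_a(T₂) = k_a(T₁) · θ^(T₂−T₁) = 1.70 × 1.024^(25.0−20.0)
= 1.70 × 1.024^5.00 = 1.70 × 1.126 = 1.914 d⁻¹.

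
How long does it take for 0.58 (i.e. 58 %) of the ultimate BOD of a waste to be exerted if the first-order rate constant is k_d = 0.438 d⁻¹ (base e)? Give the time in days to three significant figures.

y/L₀ = 1 − e^(−k_d t) = 0.58 ⇒ e^(−k_d t) = 0.420
t = −ln(0.420) / 0.438 = 0.8675 / 0.438 = 1.981 d.

t ≈ 1.98 d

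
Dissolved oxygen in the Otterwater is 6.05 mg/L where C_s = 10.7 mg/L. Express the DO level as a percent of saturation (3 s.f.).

56.5 % saturation

% saturation = C/C_s × 100 = 6.05/10.7 × 100 = 56.5 %.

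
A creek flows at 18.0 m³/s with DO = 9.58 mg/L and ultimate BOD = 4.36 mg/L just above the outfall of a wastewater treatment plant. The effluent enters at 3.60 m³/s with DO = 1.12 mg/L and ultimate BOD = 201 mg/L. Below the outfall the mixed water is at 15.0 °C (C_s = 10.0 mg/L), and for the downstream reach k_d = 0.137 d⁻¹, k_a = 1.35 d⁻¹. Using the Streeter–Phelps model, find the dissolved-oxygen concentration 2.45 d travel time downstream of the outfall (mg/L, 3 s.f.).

Mixed DO = (18.0×9.58 + 3.60×1.12)/(18.0+3.60) = 176.5/21.60 = 8.170 mg/L.
Mixed L₀ = (18.0×4.36 + 3.60×201)/(21.60) = 802.1/21.60 = 37.13 mg/L.
Initial deficit D₀ = C_s − DO₀ = 10.0 − 8.170 = 1.830 mg/L.
D(2.45) = [0.137×37.13/(1.35−0.137)](e^(−0.137×2.45) − e^(−1.35×2.45)) + 1.830 e^(−1.35×2.45)
= 4.194 × (0.7149 − 0.03661) + 1.830 × 0.03661 = 2.912 mg/L.
DO = 10.0 − 2.912 = 7.088 mg/L.

DO ≈ 7.09 mg/L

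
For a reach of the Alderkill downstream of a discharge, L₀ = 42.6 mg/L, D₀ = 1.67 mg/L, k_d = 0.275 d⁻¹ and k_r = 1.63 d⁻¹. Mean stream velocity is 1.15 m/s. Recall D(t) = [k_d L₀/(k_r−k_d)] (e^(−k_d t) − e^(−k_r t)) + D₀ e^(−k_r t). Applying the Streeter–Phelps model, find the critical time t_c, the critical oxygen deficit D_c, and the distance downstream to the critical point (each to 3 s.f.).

t_c = [1/(k_r−k_d)] ln[(k_r/k_d)(1 − D₀(k_r−k_d)/(k_d L₀))]
= [1/(1.63−0.275)] ln[(1.63/0.275)(1 − 1.67×1.355/(0.275×42.6))]
= (1/1.355) ln[5.927 × 0.8068] = 0.7380 × ln(4.782) = 0.7380 × 1.565 = 1.155 d.
D_c = (k_d/k_r) L₀ e^(−k_d t_c) = (0.275/1.63) × 42.6 × e^(−0.275×1.155) = 0.1687 × 42.6 × 0.7279 = 5.231 mg/L.
x_c = v t_c = 1.15 m/s × 1.155 d × 86400 s/d = 114800 m ≈ 115 km.

t_c ≈ 1.15 d; D_c ≈ 5.23 mg/L; x_c ≈ 115 km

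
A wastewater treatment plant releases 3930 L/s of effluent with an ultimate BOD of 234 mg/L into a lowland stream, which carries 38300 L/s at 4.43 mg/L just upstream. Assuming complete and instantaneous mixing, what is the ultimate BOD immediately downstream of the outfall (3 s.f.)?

Flow-weighted mixing: C = (Q_r C_r + Q_w C_w)/(Q_r + Q_w)
= (38300×4.43 + 3930×234)/(38300 + 3930) = 1.089×10^6/42230 = 25.79 mg/L.

25.8 mg/L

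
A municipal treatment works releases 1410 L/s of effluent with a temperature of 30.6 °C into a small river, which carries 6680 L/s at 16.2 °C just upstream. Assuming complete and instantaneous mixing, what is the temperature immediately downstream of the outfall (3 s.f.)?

Flow-weighted mixing: C = (Q_r C_r + Q_w C_w)/(Q_r + Q_w)
= (6680×16.2 + 1410×30.6)/(6680 + 1410) = 151400/8090 = 18.71 °C.

18.7 °C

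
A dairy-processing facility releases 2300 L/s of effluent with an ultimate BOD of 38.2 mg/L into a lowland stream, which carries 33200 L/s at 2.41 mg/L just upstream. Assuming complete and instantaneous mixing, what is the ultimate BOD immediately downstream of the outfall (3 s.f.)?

Flow-weighted mixing: C = (Q_r C_r + Q_w C_w)/(Q_r + Q_w)
= (33200×2.41 + 2300×38.2)/(33200 + 2300) = 167900/35500 = 4.729 mg/L.

4.73 mg/L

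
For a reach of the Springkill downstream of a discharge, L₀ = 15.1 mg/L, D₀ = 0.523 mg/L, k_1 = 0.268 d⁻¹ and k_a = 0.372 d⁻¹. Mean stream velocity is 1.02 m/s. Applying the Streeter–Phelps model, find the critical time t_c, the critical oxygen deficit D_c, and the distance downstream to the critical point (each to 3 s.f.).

At the critical point dD/dt = 0, so k_1 L₀ e^(−k_1 t) = k_a D. Substituting D(t) from the Streeter–Phelps equation and solving for t gives
t_c = ln[(k_a/k_1)(1 − D₀(k_a−k_1)/(k_1 L₀))] / (k_a−k_1).
Here k_a−k_1 = 0.1040 d⁻¹ and 1 − D₀(k_a−k_1)/(k_1 L₀) = 1 − 0.523×0.1040/(0.268×15.1) = 0.9866, so
t_c = ln(1.388 × 0.9866) / 0.1040 = 0.3144 / 0.1040 = 3.023 d.
L(t_c) = L₀ e^(−k_1 t_c) = 15.1 × 0.4448 = 6.717 mg/L, and at the critical point k_a D_c = k_1 L, so D_c = (0.268/0.372) × 6.717 = 4.839 mg/L.
x_c = v t_c = 1.02 m/s × 3.023 d × 86400 s/d = 266400 m ≈ 266 km.

t_c ≈ 3.02 d; D_c ≈ 4.84 mg/L; x_c ≈ 266 km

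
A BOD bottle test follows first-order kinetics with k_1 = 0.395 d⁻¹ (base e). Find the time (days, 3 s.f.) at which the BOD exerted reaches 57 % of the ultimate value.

t ≈ 2.14 d

y/L₀ = 1 − e^(−k_1 t) = 0.57 ⇒ e^(−k_1 t) = 0.430
t = −ln(0.430) / 0.395 = 0.8440 / 0.395 = 2.137 d.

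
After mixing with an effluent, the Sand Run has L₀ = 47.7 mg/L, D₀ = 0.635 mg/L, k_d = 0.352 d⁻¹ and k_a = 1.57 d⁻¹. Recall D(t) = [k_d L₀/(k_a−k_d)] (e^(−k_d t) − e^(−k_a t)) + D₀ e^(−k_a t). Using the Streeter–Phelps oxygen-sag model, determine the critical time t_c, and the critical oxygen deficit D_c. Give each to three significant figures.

t_c = [1/(k_a−k_d)] ln[(k_a/k_d)(1 − D₀(k_a−k_d)/(k_d L₀))]
= [1/(1.57−0.352)] ln[(1.57/0.352)(1 − 0.635×1.218/(0.352×47.7))]
= (1/1.218) ln[4.460 × 0.9539] = 0.8210 × ln(4.255) = 0.8210 × 1.448 = 1.189 d.
D_c = (k_d/k_a) L₀ e^(−k_d t_c) = (0.352/1.57) × 47.7 × e^(−0.352×1.189) = 0.2242 × 47.7 × 0.6580 = 7.037 mg/L.

t_c ≈ 1.19 d; D_c ≈ 7.04 mg/L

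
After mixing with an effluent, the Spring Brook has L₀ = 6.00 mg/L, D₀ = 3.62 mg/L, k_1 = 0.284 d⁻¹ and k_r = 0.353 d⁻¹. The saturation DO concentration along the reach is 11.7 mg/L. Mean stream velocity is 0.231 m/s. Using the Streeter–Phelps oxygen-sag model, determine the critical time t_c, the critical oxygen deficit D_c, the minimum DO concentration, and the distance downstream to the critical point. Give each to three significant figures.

t_c ≈ 0.855 d; D_c ≈ 3.79 mg/L; min DO ≈ 7.91 mg/L; x_c ≈ 17.1 km

With k_r/k_1 = 1.243 and 1 − D₀(k_r−k_1)/(k_1 L₀) = 0.8534,
t_c = ln(1.243 × 0.8534) / (0.353 − 0.284) = ln(1.061) / 0.06900 = 0.05899/0.06900 = 0.8549 d.
D_c = (k_1/k_r) L₀ e^(−k_1 t_c) = (0.284/0.353) × 6.00 × e^(−0.284×0.8549) = 0.8045 × 6.00 × 0.7844 = 3.787 mg/L.
Minimum DO = C_s − D_c = 11.7 − 3.787 = 7.913 mg/L.
x_c = v t_c = 0.231 m/s × 0.8549 d × 86400 s/d = 17060 m ≈ 17.1 km.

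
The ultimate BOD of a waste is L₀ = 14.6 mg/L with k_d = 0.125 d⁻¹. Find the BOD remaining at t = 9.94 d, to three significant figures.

L ≈ 4.21 mg/L

L_t = L₀ e^(−k_d t) = 14.6 × e^(−0.125×9.94) = 14.6 × 0.2887 = 4.214 mg/L.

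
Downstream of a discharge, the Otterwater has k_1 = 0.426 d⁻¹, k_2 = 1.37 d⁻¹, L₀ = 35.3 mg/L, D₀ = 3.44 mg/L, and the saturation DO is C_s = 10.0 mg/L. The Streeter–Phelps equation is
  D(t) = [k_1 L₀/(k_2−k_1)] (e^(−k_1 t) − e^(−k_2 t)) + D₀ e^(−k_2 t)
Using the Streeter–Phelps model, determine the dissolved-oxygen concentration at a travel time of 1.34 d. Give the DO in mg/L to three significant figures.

DO ≈ 2.99 mg/L

k_1 L₀/(k_2−k_1) = 0.426×35.3/(1.37−0.426) = 15.04/0.9440 = 15.93 mg/L.
e^(−k_1 t) = e^(−0.426×1.340) = 0.5651; e^(−k_2 t) = e^(−1.37×1.340) = 0.1595.
D = 15.93 × (0.5651 − 0.1595) + 3.44 × 0.1595 = 6.461 + 0.5486 = 7.009 mg/L.
DO = C_s − D = 10.0 − 7.009 = 2.991 mg/L.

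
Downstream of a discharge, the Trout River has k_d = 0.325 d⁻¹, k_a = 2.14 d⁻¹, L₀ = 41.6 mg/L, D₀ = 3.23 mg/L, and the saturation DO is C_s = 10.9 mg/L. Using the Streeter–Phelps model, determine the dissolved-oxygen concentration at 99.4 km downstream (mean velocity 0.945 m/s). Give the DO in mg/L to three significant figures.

Travel time t = x/v = 99.4 km / (0.945 m/s) = 99400 m / 0.945 m/s = 105200 s = 1.217 d.
k_d L₀/(k_a−k_d) = 0.325×41.6/(2.14−0.325) = 13.52/1.815 = 7.449 mg/L.
e^(−k_d t) = e^(−0.325×1.217) = 0.6732; e^(−k_a t) = e^(−2.14×1.217) = 0.07388.
D = 7.449 × (0.6732 − 0.07388) + 3.23 × 0.07388 = 4.465 + 0.2386 = 4.703 mg/L.
DO = C_s − D = 10.9 − 4.703 = 6.197 mg/L.

DO ≈ 6.20 mg/L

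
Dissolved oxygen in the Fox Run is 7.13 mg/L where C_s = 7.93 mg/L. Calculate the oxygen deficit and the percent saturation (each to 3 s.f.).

D = C_s − C = 7.93 − 7.13 = 0.800 mg/L.
% saturation = 7.13/7.93 × 100 = 89.9 %.

D ≈ 0.800 mg/L; 89.9 % saturation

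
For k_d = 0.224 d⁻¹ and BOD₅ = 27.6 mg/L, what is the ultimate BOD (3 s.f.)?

L₀ ≈ 41.0 mg/L

BOD₅ = L₀(1 − e^(−5k_d)) ⇒ L₀ = BOD₅ / (1 − e^(−5×0.224))
= 27.6 / (1 − 0.3263) = 27.6 / 0.6737 = 40.97 mg/L.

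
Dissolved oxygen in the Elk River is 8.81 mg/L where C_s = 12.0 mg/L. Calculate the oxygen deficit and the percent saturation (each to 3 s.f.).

D = C_s − C = 12.0 − 8.81 = 3.19 mg/L.
% saturation = 8.81/12.0 × 100 = 73.4 %.

D ≈ 3.19 mg/L; 73.4 % saturation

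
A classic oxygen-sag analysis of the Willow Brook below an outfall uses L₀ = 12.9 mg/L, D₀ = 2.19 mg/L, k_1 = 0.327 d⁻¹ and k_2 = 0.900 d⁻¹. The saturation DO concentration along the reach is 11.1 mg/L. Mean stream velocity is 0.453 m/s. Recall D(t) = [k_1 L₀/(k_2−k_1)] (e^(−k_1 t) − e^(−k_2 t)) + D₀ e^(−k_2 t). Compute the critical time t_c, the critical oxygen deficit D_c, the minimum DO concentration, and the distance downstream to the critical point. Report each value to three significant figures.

t_c ≈ 1.15 d; D_c ≈ 3.22 mg/L; min DO ≈ 7.88 mg/L; x_c ≈ 45.0 km

t_c = [1/(k_2−k_1)] ln[(k_2/k_1)(1 − D₀(k_2−k_1)/(k_1 L₀))]
= [1/(0.900−0.327)] ln[(0.900/0.327)(1 − 2.19×0.5730/(0.327×12.9))]
= (1/0.5730) ln[2.752 × 0.7025] = 1.745 × ln(1.934) = 1.745 × 0.6593 = 1.151 d.
D_c = (k_1/k_2) L₀ e^(−k_1 t_c) = (0.327/0.900) × 12.9 × e^(−0.327×1.151) = 0.3633 × 12.9 × 0.6864 = 3.217 mg/L.
Minimum DO = C_s − D_c = 11.1 − 3.217 = 7.883 mg/L.
x_c = v t_c = 0.453 m/s × 1.151 d × 86400 s/d = 45040 m ≈ 45.0 km.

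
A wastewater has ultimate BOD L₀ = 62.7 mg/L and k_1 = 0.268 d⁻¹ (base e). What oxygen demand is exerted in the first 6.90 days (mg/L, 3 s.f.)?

y_t = L₀(1 − e^(−k_1 t)) = 62.7 × (1 − e^(−0.268×6.90))
= 62.7 × (1 − 0.1574) = 62.7 × 0.8426 = 52.83 mg/L.

y ≈ 52.8 mg/L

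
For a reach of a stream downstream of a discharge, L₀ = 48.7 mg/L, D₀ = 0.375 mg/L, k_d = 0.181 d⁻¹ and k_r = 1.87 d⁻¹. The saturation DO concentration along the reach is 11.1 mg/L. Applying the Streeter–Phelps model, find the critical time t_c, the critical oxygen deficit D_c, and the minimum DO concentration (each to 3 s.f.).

t_c ≈ 1.34 d; D_c ≈ 3.70 mg/L; min DO ≈ 7.40 mg/L

With k_r/k_d = 10.33 and 1 − D₀(k_r−k_d)/(k_d L₀) = 0.9281,
t_c = ln(10.33 × 0.9281) / (1.87 − 0.181) = ln(9.589) / 1.689 = 2.261/1.689 = 1.338 d.
L(t_c) = L₀ e^(−k_d t_c) = 48.7 × 0.7849 = 38.22 mg/L, and at the critical point k_r D_c = k_d L, so D_c = (0.181/1.87) × 38.22 = 3.700 mg/L.
Minimum DO = C_s − D_c = 11.1 − 3.700 = 7.400 mg/L.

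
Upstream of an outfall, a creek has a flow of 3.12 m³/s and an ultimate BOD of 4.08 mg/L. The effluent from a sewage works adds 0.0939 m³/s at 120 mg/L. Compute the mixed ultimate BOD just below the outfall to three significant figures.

7.47 mg/L

Flow-weighted mixing: C = (Q_r C_r + Q_w C_w)/(Q_r + Q_w)
= (3.12×4.08 + 0.0939×120)/(3.12 + 0.0939) = 24.00/3.214 = 7.467 mg/L.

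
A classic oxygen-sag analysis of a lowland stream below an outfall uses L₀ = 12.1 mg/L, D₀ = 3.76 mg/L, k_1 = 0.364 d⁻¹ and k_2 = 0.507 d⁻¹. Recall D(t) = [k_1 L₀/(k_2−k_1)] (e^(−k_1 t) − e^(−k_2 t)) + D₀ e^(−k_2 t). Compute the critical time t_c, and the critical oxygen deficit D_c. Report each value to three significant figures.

t_c ≈ 1.41 d; D_c ≈ 5.21 mg/L

t_c = [1/(k_2−k_1)] ln[(k_2/k_1)(1 − D₀(k_2−k_1)/(k_1 L₀))]
= [1/(0.507−0.364)] ln[(0.507/0.364)(1 − 3.76×0.1430/(0.364×12.1))]
= (1/0.1430) ln[1.393 × 0.8779] = 6.993 × ln(1.223) = 6.993 × 0.2012 = 1.407 d.
D_c = (k_1/k_2) L₀ e^(−k_1 t_c) = (0.364/0.507) × 12.1 × e^(−0.364×1.407) = 0.7179 × 12.1 × 0.5993 = 5.206 mg/L.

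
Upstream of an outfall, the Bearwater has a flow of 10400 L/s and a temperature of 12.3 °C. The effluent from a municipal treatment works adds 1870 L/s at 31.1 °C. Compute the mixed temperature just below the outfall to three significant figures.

Flow-weighted mixing: C = (Q_r C_r + Q_w C_w)/(Q_r + Q_w)
= (10400×12.3 + 1870×31.1)/(10400 + 1870) = 186100/12270 = 15.17 °C.

15.2 °C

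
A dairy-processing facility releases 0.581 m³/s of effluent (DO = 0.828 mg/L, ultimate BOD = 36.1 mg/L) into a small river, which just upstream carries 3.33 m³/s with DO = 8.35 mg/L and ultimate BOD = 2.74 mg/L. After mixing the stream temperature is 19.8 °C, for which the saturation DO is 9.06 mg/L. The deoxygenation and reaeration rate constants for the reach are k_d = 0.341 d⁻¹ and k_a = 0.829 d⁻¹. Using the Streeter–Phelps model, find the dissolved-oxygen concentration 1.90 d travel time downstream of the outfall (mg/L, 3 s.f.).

Mixed DO = (3.33×8.35 + 0.581×0.828)/(3.33+0.581) = 28.29/3.911 = 7.233 mg/L.
Mixed L₀ = (3.33×2.74 + 0.581×36.1)/(3.911) = 30.10/3.911 = 7.696 mg/L.
Initial deficit D₀ = C_s − DO₀ = 9.06 − 7.233 = 1.827 mg/L.
D(1.90) = [0.341×7.696/(0.829−0.341)](e^(−0.341×1.90) − e^(−0.829×1.90)) + 1.827 e^(−0.829×1.90)
= 5.378 × (0.5231 − 0.2070) + 1.827 × 0.2070 = 2.078 mg/L.
DO = 9.06 − 2.078 = 6.982 mg/L.

DO ≈ 6.98 mg/L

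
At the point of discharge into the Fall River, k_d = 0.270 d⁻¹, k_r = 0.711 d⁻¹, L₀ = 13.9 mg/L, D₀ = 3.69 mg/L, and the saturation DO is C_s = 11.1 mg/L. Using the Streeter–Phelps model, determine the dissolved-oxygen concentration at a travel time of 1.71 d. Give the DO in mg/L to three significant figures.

DO ≈ 7.17 mg/L

k_d L₀/(k_r−k_d) = 0.270×13.9/(0.711−0.270) = 3.753/0.4410 = 8.510 mg/L.
e^(−k_d t) = e^(−0.270×1.710) = 0.6302; e^(−k_r t) = e^(−0.711×1.710) = 0.2965.
D = 8.510 × (0.6302 − 0.2965) + 3.69 × 0.2965 = 2.840 + 1.094 = 3.934 mg/L.
DO = C_s − D = 11.1 − 3.934 = 7.166 mg/L.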